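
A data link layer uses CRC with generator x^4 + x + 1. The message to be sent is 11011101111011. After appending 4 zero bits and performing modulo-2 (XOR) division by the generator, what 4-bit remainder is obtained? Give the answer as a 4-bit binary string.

Append 4 zeros: 110111011110110000. Divide by 10011 (XOR where the leading bit is 1):
  pos 0: 11011 XOR 10011 = 01000
  pos 1: 10001 XOR 10011 = 00010
  pos 4: 10011 XOR 10011 = 00000
  pos 9: 11011 XOR 10011 = 01000
  pos 10: 10000 XOR 10011 = 00011
  pos 13: 11000 XOR 10011 = 01011
Remainder (last 4 bits) = 1011. This is the CRC / FCS.

1011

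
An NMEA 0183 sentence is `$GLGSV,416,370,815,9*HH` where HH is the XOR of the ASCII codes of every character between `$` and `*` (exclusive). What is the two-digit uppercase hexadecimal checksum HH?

4B

XOR the ASCII codes of the payload characters:
  'G' = 0x47 → acc = 0x47
  'L' = 0x4C → acc = 0x0B
  'G' = 0x47 → acc = 0x4C
  'S' = 0x53 → acc = 0x1F
  'V' = 0x56 → acc = 0x49
  ',' = 0x2C → acc = 0x65
  '4' = 0x34 → acc = 0x51
  '1' = 0x31 → acc = 0x60
  '6' = 0x36 → acc = 0x56
  ',' = 0x2C → acc = 0x7A
  '3' = 0x33 → acc = 0x49
  '7' = 0x37 → acc = 0x7E
  '0' = 0x30 → acc = 0x4E
  ',' = 0x2C → acc = 0x62
  '8' = 0x38 → acc = 0x5A
  '1' = 0x31 → acc = 0x6B
  '5' = 0x35 → acc = 0x5E
  ',' = 0x2C → acc = 0x72
  '9' = 0x39 → acc = 0x4B
Checksum = 0x4B.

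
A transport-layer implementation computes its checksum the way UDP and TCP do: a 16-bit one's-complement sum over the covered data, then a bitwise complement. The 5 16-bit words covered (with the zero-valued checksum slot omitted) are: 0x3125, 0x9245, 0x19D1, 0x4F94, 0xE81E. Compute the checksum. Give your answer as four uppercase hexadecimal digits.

One's-complement addition (fold any carry out of bit 15 back into bit 0):
  0x3125 + 0x9245 = 0x0C36A
  0xC36A + 0x19D1 = 0x0DD3B
  0xDD3B + 0x4F94 = 0x12CCF → wrap carry → 0x2CD0
  0x2CD0 + 0xE81E = 0x114EE → wrap carry → 0x14EF
One's-complement sum = 0x14EF.
Checksum = ~0x14EF & 0xFFFF = 0xEB10.

EB10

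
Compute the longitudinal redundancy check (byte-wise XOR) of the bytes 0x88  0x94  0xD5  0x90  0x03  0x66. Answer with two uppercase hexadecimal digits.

3C

XOR the bytes together:
  start with 0x88
  0x88 ⊕ 0x94 = 0x1C
  0x1C ⊕ 0xD5 = 0xC9
  0xC9 ⊕ 0x90 = 0x59
  0x59 ⊕ 0x03 = 0x5A
  0x5A ⊕ 0x66 = 0x3C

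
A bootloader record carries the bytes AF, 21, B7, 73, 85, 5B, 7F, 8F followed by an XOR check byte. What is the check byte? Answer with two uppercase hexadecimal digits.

XOR the bytes together:
  start with 0xAF
  0xAF ⊕ 0x21 = 0x8E
  0x8E ⊕ 0xB7 = 0x39
  0x39 ⊕ 0x73 = 0x4A
  0x4A ⊕ 0x85 = 0xCF
  0xCF ⊕ 0x5B = 0x94
  0x94 ⊕ 0x7F = 0xEB
  0xEB ⊕ 0x8F = 0x64

64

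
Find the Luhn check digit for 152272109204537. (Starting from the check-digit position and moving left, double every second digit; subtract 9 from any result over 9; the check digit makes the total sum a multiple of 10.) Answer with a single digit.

4

Partial digits right→left: 7 3 5 4 0 2 9 0 1 2 7 2 2 5 1
Double every second digit counting from the check-digit position (so the 1st, 3rd, 5th, ... of the partial from the right).
  doubled (with −9 where >9): 5 1 0 9 2 5 4 2 → sum 28
  kept as-is: 3 4 2 0 2 2 5 → sum 18
Total = 28 + 18 = 46.
Check digit = (10 − (46 mod 10)) mod 10 = 4.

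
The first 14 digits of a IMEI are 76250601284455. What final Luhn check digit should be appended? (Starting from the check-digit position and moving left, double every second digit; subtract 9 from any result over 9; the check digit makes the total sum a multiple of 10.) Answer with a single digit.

Partial digits right→left: 5 5 4 4 8 2 1 0 6 0 5 2 6 7
Double every second digit counting from the check-digit position (so the 1st, 3rd, 5th, ... of the partial from the right).
  doubled (with −9 where >9): 1 8 7 2 3 1 3 → sum 25
  kept as-is: 5 4 2 0 0 2 7 → sum 20
Total = 25 + 20 = 45.
Check digit = (10 − (45 mod 10)) mod 10 = 5.

5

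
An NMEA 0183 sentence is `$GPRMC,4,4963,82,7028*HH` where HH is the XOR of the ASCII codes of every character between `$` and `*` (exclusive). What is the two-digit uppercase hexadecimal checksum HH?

XOR the ASCII codes of the payload characters:
  'G' = 0x47 → acc = 0x47
  'P' = 0x50 → acc = 0x17
  'R' = 0x52 → acc = 0x45
  'M' = 0x4D → acc = 0x08
  'C' = 0x43 → acc = 0x4B
  ',' = 0x2C → acc = 0x67
  '4' = 0x34 → acc = 0x53
  ',' = 0x2C → acc = 0x7F
  '4' = 0x34 → acc = 0x4B
  '9' = 0x39 → acc = 0x72
  '6' = 0x36 → acc = 0x44
  '3' = 0x33 → acc = 0x77
  ',' = 0x2C → acc = 0x5B
  '8' = 0x38 → acc = 0x63
  '2' = 0x32 → acc = 0x51
  ',' = 0x2C → acc = 0x7D
  '7' = 0x37 → acc = 0x4A
  '0' = 0x30 → acc = 0x7A
  '2' = 0x32 → acc = 0x48
  '8' = 0x38 → acc = 0x70
Checksum = 0x70.

70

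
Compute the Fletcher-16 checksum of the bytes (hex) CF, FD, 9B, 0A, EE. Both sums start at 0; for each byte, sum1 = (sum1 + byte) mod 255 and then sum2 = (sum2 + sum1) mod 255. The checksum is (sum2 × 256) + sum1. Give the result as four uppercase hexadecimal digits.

DC62

Running sums (mod 255):
  after byte 0 (CF): sum1=207, sum2=207
  after byte 1 (FD): sum1=205, sum2=157
  after byte 2 (9B): sum1=105, sum2=7
  after byte 3 (0A): sum1=115, sum2=122
  after byte 4 (EE): sum1=98, sum2=220
Checksum = sum2·256 + sum1 = 220·256 + 98 = 56418 = 0xDC62.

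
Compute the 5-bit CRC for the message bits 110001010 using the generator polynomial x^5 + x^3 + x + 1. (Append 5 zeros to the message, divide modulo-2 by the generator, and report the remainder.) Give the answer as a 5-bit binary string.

11101

Append 5 zeros: 11000101000000. Divide by 101011 (XOR where the leading bit is 1):
  pos 0: 110001 XOR 101011 = 011010
  pos 1: 110100 XOR 101011 = 011111
  pos 2: 111111 XOR 101011 = 010100
  pos 3: 101000 XOR 101011 = 000011
  pos 7: 110000 XOR 101011 = 011011
  pos 8: 110110 XOR 101011 = 011101
Remainder (last 5 bits) = 11101. This is the CRC / FCS.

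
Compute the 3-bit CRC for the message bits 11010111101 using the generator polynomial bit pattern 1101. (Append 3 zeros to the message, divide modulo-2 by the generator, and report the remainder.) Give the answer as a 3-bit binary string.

011

Append 3 zeros: 11010111101000. Divide by 1101 (XOR where the leading bit is 1):
  pos 0: 1101 XOR 1101 = 0000
  pos 5: 1111 XOR 1101 = 0010
  pos 7: 1001 XOR 1101 = 0100
  pos 8: 1000 XOR 1101 = 0101
  pos 9: 1010 XOR 1101 = 0111
  pos 10: 1110 XOR 1101 = 0011
Remainder (last 3 bits) = 011. This is the CRC / FCS.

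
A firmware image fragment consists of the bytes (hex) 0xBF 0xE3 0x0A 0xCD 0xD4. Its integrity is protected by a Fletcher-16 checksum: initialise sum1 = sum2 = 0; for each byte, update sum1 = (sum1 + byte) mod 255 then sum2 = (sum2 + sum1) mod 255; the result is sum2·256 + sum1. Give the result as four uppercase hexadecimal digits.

Running sums (mod 255):
  after byte 0 (0xBF): sum1=191, sum2=191
  after byte 1 (0xE3): sum1=163, sum2=99
  after byte 2 (0x0A): sum1=173, sum2=17
  after byte 3 (0xCD): sum1=123, sum2=140
  after byte 4 (0xD4): sum1=80, sum2=220
Checksum = sum2·256 + sum1 = 220·256 + 80 = 56400 = 0xDC50.

DC50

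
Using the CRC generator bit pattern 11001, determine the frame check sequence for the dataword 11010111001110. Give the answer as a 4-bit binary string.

Append 4 zeros: 110101110011100000. Divide by 11001 (XOR where the leading bit is 1):
  pos 0: 11010 XOR 11001 = 00011
  pos 3: 11111 XOR 11001 = 00110
  pos 5: 11000 XOR 11001 = 00001
  pos 9: 11110 XOR 11001 = 00111
  pos 11: 11100 XOR 11001 = 00101
  pos 13: 10100 XOR 11001 = 01101
Remainder (last 4 bits) = 1101. This is the CRC / FCS.

1101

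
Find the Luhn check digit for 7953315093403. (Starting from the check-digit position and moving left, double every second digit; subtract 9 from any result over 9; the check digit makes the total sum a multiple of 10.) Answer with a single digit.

Partial digits right→left: 3 0 4 3 9 0 5 1 3 3 5 9 7
Double every second digit counting from the check-digit position (so the 1st, 3rd, 5th, ... of the partial from the right).
  doubled (with −9 where >9): 6 8 9 1 6 1 5 → sum 36
  kept as-is: 0 3 0 1 3 9 → sum 16
Total = 36 + 16 = 52.
Check digit = (10 − (52 mod 10)) mod 10 = 8.

8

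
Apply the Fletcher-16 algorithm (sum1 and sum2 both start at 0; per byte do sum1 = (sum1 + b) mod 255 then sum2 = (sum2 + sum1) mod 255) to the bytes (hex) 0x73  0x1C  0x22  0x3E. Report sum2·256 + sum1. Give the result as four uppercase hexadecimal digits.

Running sums (mod 255):
  after byte 0 (0x73): sum1=115, sum2=115
  after byte 1 (0x1C): sum1=143, sum2=3
  after byte 2 (0x22): sum1=177, sum2=180
  after byte 3 (0x3E): sum1=239, sum2=164
Checksum = sum2·256 + sum1 = 164·256 + 239 = 42223 = 0xA4EF.

A4EF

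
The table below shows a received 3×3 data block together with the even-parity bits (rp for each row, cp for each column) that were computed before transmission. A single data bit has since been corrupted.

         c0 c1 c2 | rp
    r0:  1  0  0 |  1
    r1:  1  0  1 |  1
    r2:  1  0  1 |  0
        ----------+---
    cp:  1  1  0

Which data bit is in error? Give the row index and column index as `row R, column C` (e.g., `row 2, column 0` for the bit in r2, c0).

row 1, column 1

Recompute each row's even parity and compare to rp:
  r0: data parity 1, sent rp 1 → ok
  r1: data parity 0, sent rp 1 → mismatch
  r2: data parity 0, sent rp 0 → ok
Recompute each column's even parity and compare to cp:
  c0: data parity 1, sent cp 1 → ok
  c1: data parity 0, sent cp 1 → mismatch
  c2: data parity 0, sent cp 0 → ok
Exactly one row (r1) and one column (c1) fail → the flipped bit is at their intersection.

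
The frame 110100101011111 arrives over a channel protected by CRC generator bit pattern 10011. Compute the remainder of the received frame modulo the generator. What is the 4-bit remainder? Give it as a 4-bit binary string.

1111

Modulo-2 division of 110100101011111 by 10011:
  pos 0: 11010 XOR 10011 = 01001
  pos 1: 10010 XOR 10011 = 00001
  pos 5: 11010 XOR 10011 = 01001
  pos 6: 10011 XOR 10011 = 00000
Remainder = 1111 (nonzero — an error is detected).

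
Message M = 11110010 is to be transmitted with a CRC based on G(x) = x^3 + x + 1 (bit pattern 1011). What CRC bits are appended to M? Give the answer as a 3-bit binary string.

010

Append 3 zeros: 11110010000. Divide by 1011 (XOR where the leading bit is 1):
  pos 0: 1111 XOR 1011 = 0100
  pos 1: 1000 XOR 1011 = 0011
  pos 3: 1101 XOR 1011 = 0110
  pos 4: 1100 XOR 1011 = 0111
  pos 5: 1110 XOR 1011 = 0101
  pos 6: 1010 XOR 1011 = 0001
Remainder (last 3 bits) = 010. This is the CRC / FCS.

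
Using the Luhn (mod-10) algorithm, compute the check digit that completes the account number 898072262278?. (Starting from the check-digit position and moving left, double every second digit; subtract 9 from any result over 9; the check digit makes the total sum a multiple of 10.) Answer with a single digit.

Partial digits right→left: 8 7 2 2 6 2 2 7 0 8 9 8
Double every second digit counting from the check-digit position (so the 1st, 3rd, 5th, ... of the partial from the right).
  doubled (with −9 where >9): 7 4 3 4 0 9 → sum 27
  kept as-is: 7 2 2 7 8 8 → sum 34
Total = 27 + 34 = 61.
Check digit = (10 − (61 mod 10)) mod 10 = 9.

9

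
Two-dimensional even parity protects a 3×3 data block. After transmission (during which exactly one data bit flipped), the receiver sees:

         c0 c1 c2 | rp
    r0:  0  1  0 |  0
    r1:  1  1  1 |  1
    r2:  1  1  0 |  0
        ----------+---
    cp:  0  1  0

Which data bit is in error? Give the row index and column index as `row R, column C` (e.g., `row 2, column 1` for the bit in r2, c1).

Recompute each row's even parity and compare to rp:
  r0: data parity 1, sent rp 0 → mismatch
  r1: data parity 1, sent rp 1 → ok
  r2: data parity 0, sent rp 0 → ok
Recompute each column's even parity and compare to cp:
  c0: data parity 0, sent cp 0 → ok
  c1: data parity 1, sent cp 1 → ok
  c2: data parity 1, sent cp 0 → mismatch
Exactly one row (r0) and one column (c2) fail → the flipped bit is at their intersection.

row 0, column 2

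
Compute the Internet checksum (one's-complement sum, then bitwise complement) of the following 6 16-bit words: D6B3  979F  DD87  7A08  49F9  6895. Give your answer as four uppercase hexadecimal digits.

878D

One's-complement addition (fold any carry out of bit 15 back into bit 0):
  0xD6B3 + 0x979F = 0x16E52 → wrap carry → 0x6E53
  0x6E53 + 0xDD87 = 0x14BDA → wrap carry → 0x4BDB
  0x4BDB + 0x7A08 = 0x0C5E3
  0xC5E3 + 0x49F9 = 0x10FDC → wrap carry → 0x0FDD
  0x0FDD + 0x6895 = 0x07872
One's-complement sum = 0x7872.
Checksum = ~0x7872 & 0xFFFF = 0x878D.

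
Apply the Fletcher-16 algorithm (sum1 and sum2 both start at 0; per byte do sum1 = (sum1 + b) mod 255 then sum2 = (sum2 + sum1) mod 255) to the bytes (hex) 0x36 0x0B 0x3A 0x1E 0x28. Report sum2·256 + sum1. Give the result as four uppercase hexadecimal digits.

4EC1

Running sums (mod 255):
  after byte 0 (0x36): sum1=54, sum2=54
  after byte 1 (0x0B): sum1=65, sum2=119
  after byte 2 (0x3A): sum1=123, sum2=242
  after byte 3 (0x1E): sum1=153, sum2=140
  after byte 4 (0x28): sum1=193, sum2=78
Checksum = sum2·256 + sum1 = 78·256 + 193 = 20161 = 0x4EC1.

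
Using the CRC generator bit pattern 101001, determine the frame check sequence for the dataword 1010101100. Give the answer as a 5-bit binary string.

11001

Append 5 zeros: 101010110000000. Divide by 101001 (XOR where the leading bit is 1):
  pos 0: 101010 XOR 101001 = 000011
  pos 4: 111100 XOR 101001 = 010101
  pos 5: 101010 XOR 101001 = 000011
  pos 9: 110000 XOR 101001 = 011001
Remainder (last 5 bits) = 11001. This is the CRC / FCS.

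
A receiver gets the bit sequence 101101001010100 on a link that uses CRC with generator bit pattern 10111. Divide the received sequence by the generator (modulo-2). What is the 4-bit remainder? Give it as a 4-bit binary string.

0100

Modulo-2 division of 101101001010100 by 10111:
  pos 0: 10110 XOR 10111 = 00001
  pos 4: 11001 XOR 10111 = 01110
  pos 5: 11100 XOR 10111 = 01011
  pos 6: 10111 XOR 10111 = 00000
Remainder = 0100 (nonzero — an error is detected).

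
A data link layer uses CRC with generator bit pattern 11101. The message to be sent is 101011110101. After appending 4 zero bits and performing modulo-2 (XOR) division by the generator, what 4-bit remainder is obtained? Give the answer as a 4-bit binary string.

1100

Append 4 zeros: 1010111101010000. Divide by 11101 (XOR where the leading bit is 1):
  pos 0: 10101 XOR 11101 = 01000
  pos 1: 10001 XOR 11101 = 01100
  pos 2: 11001 XOR 11101 = 00100
  pos 4: 10010 XOR 11101 = 01111
  pos 5: 11111 XOR 11101 = 00010
  pos 8: 10010 XOR 11101 = 01111
  pos 9: 11110 XOR 11101 = 00011
Remainder (last 4 bits) = 1100. This is the CRC / FCS.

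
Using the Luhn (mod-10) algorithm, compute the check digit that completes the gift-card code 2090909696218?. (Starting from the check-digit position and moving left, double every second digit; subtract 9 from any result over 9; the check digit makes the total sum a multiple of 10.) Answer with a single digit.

Partial digits right→left: 8 1 2 6 9 6 9 0 9 0 9 0 2
Double every second digit counting from the check-digit position (so the 1st, 3rd, 5th, ... of the partial from the right).
  doubled (with −9 where >9): 7 4 9 9 9 9 4 → sum 51
  kept as-is: 1 6 6 0 0 0 → sum 13
Total = 51 + 13 = 64.
Check digit = (10 − (64 mod 10)) mod 10 = 6.

6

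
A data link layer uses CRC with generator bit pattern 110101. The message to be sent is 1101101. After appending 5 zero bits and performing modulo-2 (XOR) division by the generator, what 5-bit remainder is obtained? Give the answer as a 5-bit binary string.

00001

Append 5 zeros: 110110100000. Divide by 110101 (XOR where the leading bit is 1):
  pos 0: 110110 XOR 110101 = 000011
  pos 4: 111000 XOR 110101 = 001101
  pos 6: 110100 XOR 110101 = 000001
Remainder (last 5 bits) = 00001. This is the CRC / FCS.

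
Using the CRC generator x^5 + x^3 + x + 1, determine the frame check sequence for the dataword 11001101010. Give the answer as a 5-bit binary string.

Append 5 zeros: 1100110101000000. Divide by 101011 (XOR where the leading bit is 1):
  pos 0: 110011 XOR 101011 = 011000
  pos 1: 110000 XOR 101011 = 011011
  pos 2: 110111 XOR 101011 = 011100
  pos 3: 111000 XOR 101011 = 010011
  pos 4: 100111 XOR 101011 = 001100
  pos 6: 110000 XOR 101011 = 011011
  pos 7: 110110 XOR 101011 = 011101
  pos 8: 111010 XOR 101011 = 010001
  pos 9: 100010 XOR 101011 = 001001
Remainder (last 5 bits) = 10010. This is the CRC / FCS.

10010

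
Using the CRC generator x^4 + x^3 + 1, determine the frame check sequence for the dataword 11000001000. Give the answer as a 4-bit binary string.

Append 4 zeros: 110000010000000. Divide by 11001 (XOR where the leading bit is 1):
  pos 0: 11000 XOR 11001 = 00001
  pos 4: 10010 XOR 11001 = 01011
  pos 5: 10110 XOR 11001 = 01111
  pos 6: 11110 XOR 11001 = 00111
  pos 8: 11100 XOR 11001 = 00101
  pos 10: 10100 XOR 11001 = 01101
Remainder (last 4 bits) = 1101. This is the CRC / FCS.

1101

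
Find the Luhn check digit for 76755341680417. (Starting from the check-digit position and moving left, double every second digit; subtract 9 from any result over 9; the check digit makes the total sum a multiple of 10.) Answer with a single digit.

8

Partial digits right→left: 7 1 4 0 8 6 1 4 3 5 5 7 6 7
Double every second digit counting from the check-digit position (so the 1st, 3rd, 5th, ... of the partial from the right).
  doubled (with −9 where >9): 5 8 7 2 6 1 3 → sum 32
  kept as-is: 1 0 6 4 5 7 7 → sum 30
Total = 32 + 30 = 62.
Check digit = (10 − (62 mod 10)) mod 10 = 8.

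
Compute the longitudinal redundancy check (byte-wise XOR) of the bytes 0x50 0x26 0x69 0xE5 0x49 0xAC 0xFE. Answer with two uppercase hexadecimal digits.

XOR the bytes together:
  start with 0x50
  0x50 ⊕ 0x26 = 0x76
  0x76 ⊕ 0x69 = 0x1F
  0x1F ⊕ 0xE5 = 0xFA
  0xFA ⊕ 0x49 = 0xB3
  0xB3 ⊕ 0xAC = 0x1F
  0x1F ⊕ 0xFE = 0xE1

E1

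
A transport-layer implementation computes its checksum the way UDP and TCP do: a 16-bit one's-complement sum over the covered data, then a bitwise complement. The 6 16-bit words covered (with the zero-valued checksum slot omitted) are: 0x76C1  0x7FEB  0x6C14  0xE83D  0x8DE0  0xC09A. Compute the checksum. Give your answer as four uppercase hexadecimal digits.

6685

One's-complement addition (fold any carry out of bit 15 back into bit 0):
  0x76C1 + 0x7FEB = 0x0F6AC
  0xF6AC + 0x6C14 = 0x162C0 → wrap carry → 0x62C1
  0x62C1 + 0xE83D = 0x14AFE → wrap carry → 0x4AFF
  0x4AFF + 0x8DE0 = 0x0D8DF
  0xD8DF + 0xC09A = 0x19979 → wrap carry → 0x997A
One's-complement sum = 0x997A.
Checksum = ~0x997A & 0xFFFF = 0x6685.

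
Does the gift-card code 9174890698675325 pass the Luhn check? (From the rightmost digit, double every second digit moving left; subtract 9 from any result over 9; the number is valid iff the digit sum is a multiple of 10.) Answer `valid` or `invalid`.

From the right, keep odd positions and double even positions (subtract 9 from any doubled value over 9):
  doubled (positions 2,4,...): 4 1 3 9 0 7 5 9 → sum 38
  kept (positions 1,3,...): 5 3 7 8 6 9 4 1 → sum 43
Total = 81.
81 mod 10 = 1, so the number is invalid.

invalid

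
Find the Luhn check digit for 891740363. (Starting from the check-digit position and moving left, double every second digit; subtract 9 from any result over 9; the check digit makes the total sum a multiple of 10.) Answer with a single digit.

9

Partial digits right→left: 3 6 3 0 4 7 1 9 8
Double every second digit counting from the check-digit position (so the 1st, 3rd, 5th, ... of the partial from the right).
  doubled (with −9 where >9): 6 6 8 2 7 → sum 29
  kept as-is: 6 0 7 9 → sum 22
Total = 29 + 22 = 51.
Check digit = (10 − (51 mod 10)) mod 10 = 9.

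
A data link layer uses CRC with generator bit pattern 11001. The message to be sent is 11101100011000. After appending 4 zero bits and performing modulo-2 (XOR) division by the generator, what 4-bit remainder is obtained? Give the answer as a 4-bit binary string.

1011

Append 4 zeros: 111011000110000000. Divide by 11001 (XOR where the leading bit is 1):
  pos 0: 11101 XOR 11001 = 00100
  pos 2: 10010 XOR 11001 = 01011
  pos 3: 10110 XOR 11001 = 01111
  pos 4: 11110 XOR 11001 = 00111
  pos 6: 11111 XOR 11001 = 00110
  pos 8: 11000 XOR 11001 = 00001
  pos 12: 10000 XOR 11001 = 01001
  pos 13: 10010 XOR 11001 = 01011
Remainder (last 4 bits) = 1011. This is the CRC / FCS.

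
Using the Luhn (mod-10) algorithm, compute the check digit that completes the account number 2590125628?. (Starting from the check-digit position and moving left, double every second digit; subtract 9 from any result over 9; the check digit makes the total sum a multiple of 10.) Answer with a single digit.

Partial digits right→left: 8 2 6 5 2 1 0 9 5 2
Double every second digit counting from the check-digit position (so the 1st, 3rd, 5th, ... of the partial from the right).
  doubled (with −9 where >9): 7 3 4 0 1 → sum 15
  kept as-is: 2 5 1 9 2 → sum 19
Total = 15 + 19 = 34.
Check digit = (10 − (34 mod 10)) mod 10 = 6.

6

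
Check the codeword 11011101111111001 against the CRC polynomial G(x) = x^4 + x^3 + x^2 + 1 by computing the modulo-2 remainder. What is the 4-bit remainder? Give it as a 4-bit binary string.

Modulo-2 division of 11011101111111001 by 11101:
  pos 0: 11011 XOR 11101 = 00110
  pos 2: 11010 XOR 11101 = 00111
  pos 4: 11111 XOR 11101 = 00010
  pos 7: 10111 XOR 11101 = 01010
  pos 8: 10101 XOR 11101 = 01000
  pos 9: 10001 XOR 11101 = 01100
  pos 10: 11000 XOR 11101 = 00101
  pos 12: 10101 XOR 11101 = 01000
Remainder = 1000 (nonzero — an error is detected).

1000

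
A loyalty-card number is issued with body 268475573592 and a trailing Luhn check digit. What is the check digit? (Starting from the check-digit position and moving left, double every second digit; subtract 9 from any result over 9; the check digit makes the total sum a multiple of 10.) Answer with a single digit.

Partial digits right→left: 2 9 5 3 7 5 5 7 4 8 6 2
Double every second digit counting from the check-digit position (so the 1st, 3rd, 5th, ... of the partial from the right).
  doubled (with −9 where >9): 4 1 5 1 8 3 → sum 22
  kept as-is: 9 3 5 7 8 2 → sum 34
Total = 22 + 34 = 56.
Check digit = (10 − (56 mod 10)) mod 10 = 4.

4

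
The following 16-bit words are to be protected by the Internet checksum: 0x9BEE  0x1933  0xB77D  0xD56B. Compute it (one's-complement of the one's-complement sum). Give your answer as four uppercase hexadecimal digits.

BDF4

One's-complement addition (fold any carry out of bit 15 back into bit 0):
  0x9BEE + 0x1933 = 0x0B521
  0xB521 + 0xB77D = 0x16C9E → wrap carry → 0x6C9F
  0x6C9F + 0xD56B = 0x1420A → wrap carry → 0x420B
One's-complement sum = 0x420B.
Checksum = ~0x420B & 0xFFFF = 0xBDF4.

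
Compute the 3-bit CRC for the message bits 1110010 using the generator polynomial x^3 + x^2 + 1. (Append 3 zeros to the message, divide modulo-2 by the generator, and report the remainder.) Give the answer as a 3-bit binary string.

Append 3 zeros: 1110010000. Divide by 1101 (XOR where the leading bit is 1):
  pos 0: 1110 XOR 1101 = 0011
  pos 2: 1101 XOR 1101 = 0000
Remainder (last 3 bits) = 000. This is the CRC / FCS.

000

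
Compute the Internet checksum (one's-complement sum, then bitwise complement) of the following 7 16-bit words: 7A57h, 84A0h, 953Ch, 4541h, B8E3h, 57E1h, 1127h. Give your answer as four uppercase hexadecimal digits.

One's-complement addition (fold any carry out of bit 15 back into bit 0):
  0x7A57 + 0x84A0 = 0x0FEF7
  0xFEF7 + 0x953C = 0x19433 → wrap carry → 0x9434
  0x9434 + 0x4541 = 0x0D975
  0xD975 + 0xB8E3 = 0x19258 → wrap carry → 0x9259
  0x9259 + 0x57E1 = 0x0EA3A
  0xEA3A + 0x1127 = 0x0FB61
One's-complement sum = 0xFB61.
Checksum = ~0xFB61 & 0xFFFF = 0x049E.

049E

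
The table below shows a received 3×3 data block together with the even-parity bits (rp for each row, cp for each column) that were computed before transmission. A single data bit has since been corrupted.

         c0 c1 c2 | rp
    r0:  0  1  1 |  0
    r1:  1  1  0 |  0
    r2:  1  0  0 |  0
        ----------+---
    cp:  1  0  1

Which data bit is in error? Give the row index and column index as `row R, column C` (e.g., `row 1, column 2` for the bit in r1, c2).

row 2, column 0

Recompute each row's even parity and compare to rp:
  r0: data parity 0, sent rp 0 → ok
  r1: data parity 0, sent rp 0 → ok
  r2: data parity 1, sent rp 0 → mismatch
Recompute each column's even parity and compare to cp:
  c0: data parity 0, sent cp 1 → mismatch
  c1: data parity 0, sent cp 0 → ok
  c2: data parity 1, sent cp 1 → ok
Exactly one row (r2) and one column (c0) fail → the flipped bit is at their intersection.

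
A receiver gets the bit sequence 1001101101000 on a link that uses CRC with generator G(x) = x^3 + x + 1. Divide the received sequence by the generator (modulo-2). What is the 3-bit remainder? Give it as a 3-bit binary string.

000

Modulo-2 division of 1001101101000 by 1011:
  pos 0: 1001 XOR 1011 = 0010
  pos 2: 1010 XOR 1011 = 0001
  pos 5: 1110 XOR 1011 = 0101
  pos 6: 1011 XOR 1011 = 0000
Remainder = 000 (zero — the frame passes the CRC check).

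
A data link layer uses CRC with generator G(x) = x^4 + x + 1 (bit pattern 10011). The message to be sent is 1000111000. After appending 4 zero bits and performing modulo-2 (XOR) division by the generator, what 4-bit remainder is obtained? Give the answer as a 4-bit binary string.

Append 4 zeros: 10001110000000. Divide by 10011 (XOR where the leading bit is 1):
  pos 0: 10001 XOR 10011 = 00010
  pos 3: 10110 XOR 10011 = 00101
  pos 5: 10100 XOR 10011 = 00111
  pos 7: 11100 XOR 10011 = 01111
  pos 8: 11110 XOR 10011 = 01101
  pos 9: 11010 XOR 10011 = 01001
Remainder (last 4 bits) = 1001. This is the CRC / FCS.

1001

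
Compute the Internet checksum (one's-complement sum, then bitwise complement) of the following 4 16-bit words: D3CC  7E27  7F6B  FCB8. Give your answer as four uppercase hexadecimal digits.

31E7

One's-complement addition (fold any carry out of bit 15 back into bit 0):
  0xD3CC + 0x7E27 = 0x151F3 → wrap carry → 0x51F4
  0x51F4 + 0x7F6B = 0x0D15F
  0xD15F + 0xFCB8 = 0x1CE17 → wrap carry → 0xCE18
One's-complement sum = 0xCE18.
Checksum = ~0xCE18 & 0xFFFF = 0x31E7.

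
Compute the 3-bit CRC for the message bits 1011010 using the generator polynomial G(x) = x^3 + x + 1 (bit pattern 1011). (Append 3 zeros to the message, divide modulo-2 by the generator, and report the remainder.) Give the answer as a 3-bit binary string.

110

Append 3 zeros: 1011010000. Divide by 1011 (XOR where the leading bit is 1):
  pos 0: 1011 XOR 1011 = 0000
  pos 5: 1000 XOR 1011 = 0011
Remainder (last 3 bits) = 110. This is the CRC / FCS.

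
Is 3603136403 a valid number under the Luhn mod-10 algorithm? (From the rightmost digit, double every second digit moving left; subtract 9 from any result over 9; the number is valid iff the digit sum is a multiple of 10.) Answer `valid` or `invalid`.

valid

From the right, keep odd positions and double even positions (subtract 9 from any doubled value over 9):
  doubled (positions 2,4,...): 0 3 2 0 6 → sum 11
  kept (positions 1,3,...): 3 4 3 3 6 → sum 19
Total = 30.
30 mod 10 = 0, so the number is valid.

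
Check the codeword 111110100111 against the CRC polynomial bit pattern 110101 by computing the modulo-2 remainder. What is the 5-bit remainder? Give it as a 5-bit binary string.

11111

Modulo-2 division of 111110100111 by 110101:
  pos 0: 111110 XOR 110101 = 001011
  pos 2: 101110 XOR 110101 = 011011
  pos 3: 110110 XOR 110101 = 000011
Remainder = 11111 (nonzero — an error is detected).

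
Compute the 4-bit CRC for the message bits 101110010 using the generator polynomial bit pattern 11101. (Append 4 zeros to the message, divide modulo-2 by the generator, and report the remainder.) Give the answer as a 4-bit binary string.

1110

Append 4 zeros: 1011100100000. Divide by 11101 (XOR where the leading bit is 1):
  pos 0: 10111 XOR 11101 = 01010
  pos 1: 10100 XOR 11101 = 01001
  pos 2: 10010 XOR 11101 = 01111
  pos 3: 11111 XOR 11101 = 00010
  pos 6: 10000 XOR 11101 = 01101
  pos 7: 11010 XOR 11101 = 00111
Remainder (last 4 bits) = 1110. This is the CRC / FCS.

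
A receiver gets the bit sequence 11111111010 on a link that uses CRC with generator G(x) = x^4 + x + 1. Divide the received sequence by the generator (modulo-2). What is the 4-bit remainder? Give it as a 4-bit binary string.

Modulo-2 division of 11111111010 by 10011:
  pos 0: 11111 XOR 10011 = 01100
  pos 1: 11001 XOR 10011 = 01010
  pos 2: 10101 XOR 10011 = 00110
  pos 4: 11010 XOR 10011 = 01001
  pos 5: 10011 XOR 10011 = 00000
Remainder = 0000 (zero — the frame passes the CRC check).

0000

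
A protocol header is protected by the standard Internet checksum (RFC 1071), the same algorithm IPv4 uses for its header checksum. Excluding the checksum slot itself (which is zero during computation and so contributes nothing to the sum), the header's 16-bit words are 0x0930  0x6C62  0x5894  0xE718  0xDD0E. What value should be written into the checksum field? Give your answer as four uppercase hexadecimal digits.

6DB1

One's-complement addition (fold any carry out of bit 15 back into bit 0):
  0x0930 + 0x6C62 = 0x07592
  0x7592 + 0x5894 = 0x0CE26
  0xCE26 + 0xE718 = 0x1B53E → wrap carry → 0xB53F
  0xB53F + 0xDD0E = 0x1924D → wrap carry → 0x924E
One's-complement sum = 0x924E.
Checksum = ~0x924E & 0xFFFF = 0x6DB1.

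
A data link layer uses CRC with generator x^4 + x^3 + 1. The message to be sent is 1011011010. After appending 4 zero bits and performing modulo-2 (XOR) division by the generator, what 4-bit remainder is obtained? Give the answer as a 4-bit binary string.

0011

Append 4 zeros: 10110110100000. Divide by 11001 (XOR where the leading bit is 1):
  pos 0: 10110 XOR 11001 = 01111
  pos 1: 11111 XOR 11001 = 00110
  pos 3: 11010 XOR 11001 = 00011
  pos 6: 11100 XOR 11001 = 00101
  pos 8: 10100 XOR 11001 = 01101
  pos 9: 11010 XOR 11001 = 00011
Remainder (last 4 bits) = 0011. This is the CRC / FCS.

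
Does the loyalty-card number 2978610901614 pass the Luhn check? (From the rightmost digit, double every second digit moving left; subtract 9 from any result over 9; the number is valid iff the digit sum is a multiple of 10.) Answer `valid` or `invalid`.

From the right, keep odd positions and double even positions (subtract 9 from any doubled value over 9):
  doubled (positions 2,4,...): 2 2 9 2 7 9 → sum 31
  kept (positions 1,3,...): 4 6 0 0 6 7 2 → sum 25
Total = 56.
56 mod 10 = 6, so the number is invalid.

invalid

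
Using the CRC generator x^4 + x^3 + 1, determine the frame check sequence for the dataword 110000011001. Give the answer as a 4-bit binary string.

1101

Append 4 zeros: 1100000110010000. Divide by 11001 (XOR where the leading bit is 1):
  pos 0: 11000 XOR 11001 = 00001
  pos 4: 10011 XOR 11001 = 01010
  pos 5: 10100 XOR 11001 = 01101
  pos 6: 11010 XOR 11001 = 00011
  pos 9: 11100 XOR 11001 = 00101
  pos 11: 10100 XOR 11001 = 01101
Remainder (last 4 bits) = 1101. This is the CRC / FCS.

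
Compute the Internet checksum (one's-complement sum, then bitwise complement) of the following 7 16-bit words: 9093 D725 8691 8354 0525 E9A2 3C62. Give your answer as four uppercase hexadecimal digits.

6336

One's-complement addition (fold any carry out of bit 15 back into bit 0):
  0x9093 + 0xD725 = 0x167B8 → wrap carry → 0x67B9
  0x67B9 + 0x8691 = 0x0EE4A
  0xEE4A + 0x8354 = 0x1719E → wrap carry → 0x719F
  0x719F + 0x0525 = 0x076C4
  0x76C4 + 0xE9A2 = 0x16066 → wrap carry → 0x6067
  0x6067 + 0x3C62 = 0x09CC9
One's-complement sum = 0x9CC9.
Checksum = ~0x9CC9 & 0xFFFF = 0x6336.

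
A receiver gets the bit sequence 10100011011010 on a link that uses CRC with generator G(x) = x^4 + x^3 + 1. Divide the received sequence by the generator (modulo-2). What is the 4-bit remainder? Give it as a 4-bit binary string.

0000

Modulo-2 division of 10100011011010 by 11001:
  pos 0: 10100 XOR 11001 = 01101
  pos 1: 11010 XOR 11001 = 00011
  pos 4: 11110 XOR 11001 = 00111
  pos 6: 11111 XOR 11001 = 00110
  pos 8: 11001 XOR 11001 = 00000
Remainder = 0000 (zero — the frame passes the CRC check).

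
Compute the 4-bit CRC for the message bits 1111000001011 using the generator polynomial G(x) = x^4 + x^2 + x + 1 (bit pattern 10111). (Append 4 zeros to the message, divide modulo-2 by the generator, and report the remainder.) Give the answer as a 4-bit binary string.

Append 4 zeros: 11110000010110000. Divide by 10111 (XOR where the leading bit is 1):
  pos 0: 11110 XOR 10111 = 01001
  pos 1: 10010 XOR 10111 = 00101
  pos 3: 10100 XOR 10111 = 00011
  pos 6: 11010 XOR 10111 = 01101
  pos 7: 11011 XOR 10111 = 01100
  pos 8: 11001 XOR 10111 = 01110
  pos 9: 11100 XOR 10111 = 01011
  pos 10: 10110 XOR 10111 = 00001
Remainder (last 4 bits) = 0100. This is the CRC / FCS.

0100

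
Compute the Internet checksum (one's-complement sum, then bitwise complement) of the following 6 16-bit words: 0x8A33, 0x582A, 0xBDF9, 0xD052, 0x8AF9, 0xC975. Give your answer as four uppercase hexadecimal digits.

One's-complement addition (fold any carry out of bit 15 back into bit 0):
  0x8A33 + 0x582A = 0x0E25D
  0xE25D + 0xBDF9 = 0x1A056 → wrap carry → 0xA057
  0xA057 + 0xD052 = 0x170A9 → wrap carry → 0x70AA
  0x70AA + 0x8AF9 = 0x0FBA3
  0xFBA3 + 0xC975 = 0x1C518 → wrap carry → 0xC519
One's-complement sum = 0xC519.
Checksum = ~0xC519 & 0xFFFF = 0x3AE6.

3AE6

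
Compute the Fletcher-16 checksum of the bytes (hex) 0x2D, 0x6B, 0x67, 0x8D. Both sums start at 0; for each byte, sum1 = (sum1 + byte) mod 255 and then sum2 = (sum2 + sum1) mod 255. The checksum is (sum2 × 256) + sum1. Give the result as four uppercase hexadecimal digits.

Running sums (mod 255):
  after byte 0 (0x2D): sum1=45, sum2=45
  after byte 1 (0x6B): sum1=152, sum2=197
  after byte 2 (0x67): sum1=0, sum2=197
  after byte 3 (0x8D): sum1=141, sum2=83
Checksum = sum2·256 + sum1 = 83·256 + 141 = 21389 = 0x538D.

538D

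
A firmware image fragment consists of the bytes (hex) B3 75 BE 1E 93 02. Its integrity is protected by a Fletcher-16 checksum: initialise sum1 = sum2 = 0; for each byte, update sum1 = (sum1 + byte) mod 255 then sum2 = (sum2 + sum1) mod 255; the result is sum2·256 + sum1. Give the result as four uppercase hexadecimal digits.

009B

Running sums (mod 255):
  after byte 0 (B3): sum1=179, sum2=179
  after byte 1 (75): sum1=41, sum2=220
  after byte 2 (BE): sum1=231, sum2=196
  after byte 3 (1E): sum1=6, sum2=202
  after byte 4 (93): sum1=153, sum2=100
  after byte 5 (02): sum1=155, sum2=0
Checksum = sum2·256 + sum1 = 0·256 + 155 = 155 = 0x009B.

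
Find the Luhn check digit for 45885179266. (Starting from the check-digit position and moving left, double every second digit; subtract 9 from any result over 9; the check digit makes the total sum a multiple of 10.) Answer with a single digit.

3

Partial digits right→left: 6 6 2 9 7 1 5 8 8 5 4
Double every second digit counting from the check-digit position (so the 1st, 3rd, 5th, ... of the partial from the right).
  doubled (with −9 where >9): 3 4 5 1 7 8 → sum 28
  kept as-is: 6 9 1 8 5 → sum 29
Total = 28 + 29 = 57.
Check digit = (10 − (57 mod 10)) mod 10 = 3.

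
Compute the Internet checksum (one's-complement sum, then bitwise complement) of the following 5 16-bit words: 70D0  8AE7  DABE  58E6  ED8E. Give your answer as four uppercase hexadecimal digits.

One's-complement addition (fold any carry out of bit 15 back into bit 0):
  0x70D0 + 0x8AE7 = 0x0FBB7
  0xFBB7 + 0xDABE = 0x1D675 → wrap carry → 0xD676
  0xD676 + 0x58E6 = 0x12F5C → wrap carry → 0x2F5D
  0x2F5D + 0xED8E = 0x11CEB → wrap carry → 0x1CEC
One's-complement sum = 0x1CEC.
Checksum = ~0x1CEC & 0xFFFF = 0xE313.

E313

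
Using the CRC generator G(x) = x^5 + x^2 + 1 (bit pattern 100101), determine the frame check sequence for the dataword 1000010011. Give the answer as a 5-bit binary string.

Append 5 zeros: 100001001100000. Divide by 100101 (XOR where the leading bit is 1):
  pos 0: 100001 XOR 100101 = 000100
  pos 3: 100001 XOR 100101 = 000100
  pos 6: 100100 XOR 100101 = 000001
Remainder (last 5 bits) = 01000. This is the CRC / FCS.

01000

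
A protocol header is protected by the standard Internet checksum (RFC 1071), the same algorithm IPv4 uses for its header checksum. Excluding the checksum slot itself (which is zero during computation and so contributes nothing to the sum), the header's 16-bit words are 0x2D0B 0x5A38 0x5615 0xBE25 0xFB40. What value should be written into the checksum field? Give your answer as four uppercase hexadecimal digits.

6940

One's-complement addition (fold any carry out of bit 15 back into bit 0):
  0x2D0B + 0x5A38 = 0x08743
  0x8743 + 0x5615 = 0x0DD58
  0xDD58 + 0xBE25 = 0x19B7D → wrap carry → 0x9B7E
  0x9B7E + 0xFB40 = 0x196BE → wrap carry → 0x96BF
One's-complement sum = 0x96BF.
Checksum = ~0x96BF & 0xFFFF = 0x6940.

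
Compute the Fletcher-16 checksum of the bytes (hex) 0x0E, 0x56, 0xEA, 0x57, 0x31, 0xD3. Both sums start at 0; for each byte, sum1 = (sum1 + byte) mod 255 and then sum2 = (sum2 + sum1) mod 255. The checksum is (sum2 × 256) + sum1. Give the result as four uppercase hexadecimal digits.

Running sums (mod 255):
  after byte 0 (0x0E): sum1=14, sum2=14
  after byte 1 (0x56): sum1=100, sum2=114
  after byte 2 (0xEA): sum1=79, sum2=193
  after byte 3 (0x57): sum1=166, sum2=104
  after byte 4 (0x31): sum1=215, sum2=64
  after byte 5 (0xD3): sum1=171, sum2=235
Checksum = sum2·256 + sum1 = 235·256 + 171 = 60331 = 0xEBAB.

EBAB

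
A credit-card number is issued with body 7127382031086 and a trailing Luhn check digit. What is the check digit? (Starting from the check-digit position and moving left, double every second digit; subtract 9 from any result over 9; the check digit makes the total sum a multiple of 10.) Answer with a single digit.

Partial digits right→left: 6 8 0 1 3 0 2 8 3 7 2 1 7
Double every second digit counting from the check-digit position (so the 1st, 3rd, 5th, ... of the partial from the right).
  doubled (with −9 where >9): 3 0 6 4 6 4 5 → sum 28
  kept as-is: 8 1 0 8 7 1 → sum 25
Total = 28 + 25 = 53.
Check digit = (10 − (53 mod 10)) mod 10 = 7.

7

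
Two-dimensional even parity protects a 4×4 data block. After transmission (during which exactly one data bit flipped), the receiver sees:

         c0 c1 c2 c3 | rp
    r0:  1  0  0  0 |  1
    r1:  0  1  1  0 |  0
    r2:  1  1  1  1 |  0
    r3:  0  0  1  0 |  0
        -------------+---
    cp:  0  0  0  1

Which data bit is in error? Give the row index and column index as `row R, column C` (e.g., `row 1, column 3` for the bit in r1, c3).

Recompute each row's even parity and compare to rp:
  r0: data parity 1, sent rp 1 → ok
  r1: data parity 0, sent rp 0 → ok
  r2: data parity 0, sent rp 0 → ok
  r3: data parity 1, sent rp 0 → mismatch
Recompute each column's even parity and compare to cp:
  c0: data parity 0, sent cp 0 → ok
  c1: data parity 0, sent cp 0 → ok
  c2: data parity 1, sent cp 0 → mismatch
  c3: data parity 1, sent cp 1 → ok
Exactly one row (r3) and one column (c2) fail → the flipped bit is at their intersection.

row 3, column 2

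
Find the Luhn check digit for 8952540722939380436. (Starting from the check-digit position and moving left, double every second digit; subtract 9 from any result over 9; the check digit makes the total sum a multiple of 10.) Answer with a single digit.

Partial digits right→left: 6 3 4 0 8 3 9 3 9 2 2 7 0 4 5 2 5 9 8
Double every second digit counting from the check-digit position (so the 1st, 3rd, 5th, ... of the partial from the right).
  doubled (with −9 where >9): 3 8 7 9 9 4 0 1 1 7 → sum 49
  kept as-is: 3 0 3 3 2 7 4 2 9 → sum 33
Total = 49 + 33 = 82.
Check digit = (10 − (82 mod 10)) mod 10 = 8.

8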